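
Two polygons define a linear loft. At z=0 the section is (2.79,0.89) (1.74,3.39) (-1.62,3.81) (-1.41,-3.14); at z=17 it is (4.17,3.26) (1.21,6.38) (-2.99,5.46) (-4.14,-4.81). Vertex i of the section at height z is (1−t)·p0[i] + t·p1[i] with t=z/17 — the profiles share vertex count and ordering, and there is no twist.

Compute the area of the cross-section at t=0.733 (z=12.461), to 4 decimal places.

Area at t=0.733: 37.6512

Cross-section at t=0.733: each vertex is (1-t)·p0[i] + t·p1[i].
  v1: (1-0.733)·(2.79,0.89) + 0.733·(4.17,3.26) = (3.8015,2.6272)
  v2: (1-0.733)·(1.74,3.39) + 0.733·(1.21,6.38) = (1.3515,5.5817)
  v3: (1-0.733)·(-1.62,3.81) + 0.733·(-2.99,5.46) = (-2.6242,5.0194)
  v4: (1-0.733)·(-1.41,-3.14) + 0.733·(-4.14,-4.81) = (-3.4111,-4.3641)
Shoelace sum Σ(x_i·y_{i+1} − x_{i+1}·y_i):
  i=1: 3.8015·5.5817 − 1.3515·2.6272 = +17.6682 (running +17.6682)
  i=2: 1.3515·5.0194 − -2.6242·5.5817 = +21.4313 (running +39.0996)
  i=3: -2.6242·-4.3641 − -3.4111·5.0194 = +28.5741 (running +67.6737)
  i=4: -3.4111·2.6272 − 3.8015·-4.3641 = +7.6287 (running +75.3024)
Area = |Σ|/2 = |75.3024|/2 = 37.6512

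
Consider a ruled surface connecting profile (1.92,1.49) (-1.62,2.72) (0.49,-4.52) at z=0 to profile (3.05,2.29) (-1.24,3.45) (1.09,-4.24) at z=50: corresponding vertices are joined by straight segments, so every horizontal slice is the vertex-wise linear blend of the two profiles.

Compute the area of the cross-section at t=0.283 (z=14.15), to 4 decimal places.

Cross-section at t=0.283: each vertex is (1-t)·p0[i] + t·p1[i].
  v1: (1-0.283)·(1.92,1.49) + 0.283·(3.05,2.29) = (2.2398,1.7164)
  v2: (1-0.283)·(-1.62,2.72) + 0.283·(-1.24,3.45) = (-1.5125,2.9266)
  v3: (1-0.283)·(0.49,-4.52) + 0.283·(1.09,-4.24) = (0.6598,-4.4408)
Shoelace sum Σ(x_i·y_{i+1} − x_{i+1}·y_i):
  i=1: 2.2398·2.9266 − -1.5125·1.7164 = +9.1509 (running +9.1509)
  i=2: -1.5125·-4.4408 − 0.6598·2.9266 = +4.7855 (running +13.9364)
  i=3: 0.6598·1.7164 − 2.2398·-4.4408 = +11.0789 (running +25.0153)
Area = |Σ|/2 = |25.0153|/2 = 12.5076

Area at t=0.283: 12.5076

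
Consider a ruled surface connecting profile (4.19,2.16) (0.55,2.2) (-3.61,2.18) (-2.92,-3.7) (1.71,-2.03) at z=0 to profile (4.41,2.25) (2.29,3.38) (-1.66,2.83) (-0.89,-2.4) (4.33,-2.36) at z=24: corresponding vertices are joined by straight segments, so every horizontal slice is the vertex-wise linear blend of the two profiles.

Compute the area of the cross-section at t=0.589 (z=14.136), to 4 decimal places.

Area at t=0.589: 31.0065

Cross-section at t=0.589: each vertex is (1-t)·p0[i] + t·p1[i].
  v1: (1-0.589)·(4.19,2.16) + 0.589·(4.41,2.25) = (4.3196,2.2130)
  v2: (1-0.589)·(0.55,2.2) + 0.589·(2.29,3.38) = (1.5749,2.8950)
  v3: (1-0.589)·(-3.61,2.18) + 0.589·(-1.66,2.83) = (-2.4615,2.5629)
  v4: (1-0.589)·(-2.92,-3.7) + 0.589·(-0.89,-2.4) = (-1.7243,-2.9343)
  v5: (1-0.589)·(1.71,-2.03) + 0.589·(4.33,-2.36) = (3.2532,-2.2244)
Shoelace sum Σ(x_i·y_{i+1} − x_{i+1}·y_i):
  i=1: 4.3196·2.8950 − 1.5749·2.2130 = +9.0201 (running +9.0201)
  i=2: 1.5749·2.5629 − -2.4615·2.8950 = +11.1621 (running +20.1822)
  i=3: -2.4615·-2.9343 − -1.7243·2.5629 = +11.6418 (running +31.8240)
  i=4: -1.7243·-2.2244 − 3.2532·-2.9343 = +13.3814 (running +45.2054)
  i=5: 3.2532·2.2130 − 4.3196·-2.2244 = +16.8077 (running +62.0130)
Area = |Σ|/2 = |62.0130|/2 = 31.0065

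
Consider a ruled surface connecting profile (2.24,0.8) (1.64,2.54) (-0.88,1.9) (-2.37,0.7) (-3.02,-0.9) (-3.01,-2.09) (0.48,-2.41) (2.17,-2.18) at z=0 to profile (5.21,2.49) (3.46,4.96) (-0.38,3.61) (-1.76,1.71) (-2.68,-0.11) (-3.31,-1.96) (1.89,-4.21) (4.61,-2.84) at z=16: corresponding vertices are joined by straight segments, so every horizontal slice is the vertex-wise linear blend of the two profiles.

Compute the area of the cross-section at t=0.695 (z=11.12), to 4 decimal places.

Cross-section at t=0.695: each vertex is (1-t)·p0[i] + t·p1[i].
  v1: (1-0.695)·(2.24,0.8) + 0.695·(5.21,2.49) = (4.3041,1.9746)
  v2: (1-0.695)·(1.64,2.54) + 0.695·(3.46,4.96) = (2.9049,4.2219)
  v3: (1-0.695)·(-0.88,1.9) + 0.695·(-0.38,3.61) = (-0.5325,3.0884)
  v4: (1-0.695)·(-2.37,0.7) + 0.695·(-1.76,1.71) = (-1.9461,1.4019)
  v5: (1-0.695)·(-3.02,-0.9) + 0.695·(-2.68,-0.11) = (-2.7837,-0.3510)
  v6: (1-0.695)·(-3.01,-2.09) + 0.695·(-3.31,-1.96) = (-3.2185,-1.9996)
  v7: (1-0.695)·(0.48,-2.41) + 0.695·(1.89,-4.21) = (1.4599,-3.6610)
  v8: (1-0.695)·(2.17,-2.18) + 0.695·(4.61,-2.84) = (3.8658,-2.6387)
Shoelace sum Σ(x_i·y_{i+1} − x_{i+1}·y_i):
  i=1: 4.3041·4.2219 − 2.9049·1.9746 = +12.4358 (running +12.4358)
  i=2: 2.9049·3.0884 − -0.5325·4.2219 = +11.2198 (running +23.6556)
  i=3: -0.5325·1.4019 − -1.9461·3.0884 = +5.2637 (running +28.9194)
  i=4: -1.9461·-0.3510 − -2.7837·1.4019 = +4.5856 (running +33.5049)
  i=5: -2.7837·-1.9996 − -3.2185·-0.3510 = +4.4369 (running +37.9418)
  i=6: -3.2185·-3.6610 − 1.4599·-1.9996 = +14.7023 (running +52.6441)
  i=7: 1.4599·-2.6387 − 3.8658·-3.6610 = +10.3003 (running +62.9445)
  i=8: 3.8658·1.9746 − 4.3041·-2.6387 = +18.9906 (running +81.9350)
Area = |Σ|/2 = |81.9350|/2 = 40.9675

Area at t=0.695: 40.9675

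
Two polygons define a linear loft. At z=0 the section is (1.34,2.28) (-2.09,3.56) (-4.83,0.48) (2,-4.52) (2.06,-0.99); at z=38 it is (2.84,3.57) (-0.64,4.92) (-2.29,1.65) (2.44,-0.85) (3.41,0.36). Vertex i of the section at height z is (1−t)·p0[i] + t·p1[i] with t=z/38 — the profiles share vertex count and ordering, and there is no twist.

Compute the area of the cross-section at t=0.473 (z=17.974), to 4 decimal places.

Area at t=0.473: 24.7753

Cross-section at t=0.473: each vertex is (1-t)·p0[i] + t·p1[i].
  v1: (1-0.473)·(1.34,2.28) + 0.473·(2.84,3.57) = (2.0495,2.8902)
  v2: (1-0.473)·(-2.09,3.56) + 0.473·(-0.64,4.92) = (-1.4042,4.2033)
  v3: (1-0.473)·(-4.83,0.48) + 0.473·(-2.29,1.65) = (-3.6286,1.0334)
  v4: (1-0.473)·(2,-4.52) + 0.473·(2.44,-0.85) = (2.2081,-2.7841)
  v5: (1-0.473)·(2.06,-0.99) + 0.473·(3.41,0.36) = (2.6986,-0.3515)
Shoelace sum Σ(x_i·y_{i+1} − x_{i+1}·y_i):
  i=1: 2.0495·4.2033 − -1.4042·2.8902 = +12.6729 (running +12.6729)
  i=2: -1.4042·1.0334 − -3.6286·4.2033 = +13.8009 (running +26.4737)
  i=3: -3.6286·-2.7841 − 2.2081·1.0334 = +7.8204 (running +34.2941)
  i=4: 2.2081·-0.3515 − 2.6986·-2.7841 = +6.7370 (running +41.0311)
  i=5: 2.6986·2.8902 − 2.0495·-0.3515 = +8.5196 (running +49.5507)
Area = |Σ|/2 = |49.5507|/2 = 24.7753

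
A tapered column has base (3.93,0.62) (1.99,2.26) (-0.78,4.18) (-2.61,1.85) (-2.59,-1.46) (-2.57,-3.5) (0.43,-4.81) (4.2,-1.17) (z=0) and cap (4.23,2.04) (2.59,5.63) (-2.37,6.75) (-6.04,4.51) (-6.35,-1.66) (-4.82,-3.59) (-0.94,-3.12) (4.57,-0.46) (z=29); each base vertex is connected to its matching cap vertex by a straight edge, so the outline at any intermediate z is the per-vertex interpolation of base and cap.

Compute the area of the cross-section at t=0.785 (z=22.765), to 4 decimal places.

Cross-section at t=0.785: each vertex is (1-t)·p0[i] + t·p1[i].
  v1: (1-0.785)·(3.93,0.62) + 0.785·(4.23,2.04) = (4.1655,1.7347)
  v2: (1-0.785)·(1.99,2.26) + 0.785·(2.59,5.63) = (2.4610,4.9055)
  v3: (1-0.785)·(-0.78,4.18) + 0.785·(-2.37,6.75) = (-2.0282,6.1974)
  v4: (1-0.785)·(-2.61,1.85) + 0.785·(-6.04,4.51) = (-5.3026,3.9381)
  v5: (1-0.785)·(-2.59,-1.46) + 0.785·(-6.35,-1.66) = (-5.5416,-1.6170)
  v6: (1-0.785)·(-2.57,-3.5) + 0.785·(-4.82,-3.59) = (-4.3363,-3.5707)
  v7: (1-0.785)·(0.43,-4.81) + 0.785·(-0.94,-3.12) = (-0.6454,-3.4833)
  v8: (1-0.785)·(4.2,-1.17) + 0.785·(4.57,-0.46) = (4.4905,-0.6126)
Shoelace sum Σ(x_i·y_{i+1} − x_{i+1}·y_i):
  i=1: 4.1655·4.9055 − 2.4610·1.7347 = +16.1646 (running +16.1646)
  i=2: 2.4610·6.1974 − -2.0282·4.9055 = +25.2009 (running +41.3655)
  i=3: -2.0282·3.9381 − -5.3026·6.1974 = +24.8752 (running +66.2407)
  i=4: -5.3026·-1.6170 − -5.5416·3.9381 = +30.3976 (running +96.6383)
  i=5: -5.5416·-3.5707 − -4.3363·-1.6170 = +12.7754 (running +109.4137)
  i=6: -4.3363·-3.4833 − -0.6454·-3.5707 = +12.8000 (running +122.2137)
  i=7: -0.6454·-0.6126 − 4.4905·-3.4833 = +16.0372 (running +138.2509)
  i=8: 4.4905·1.7347 − 4.1655·-0.6126 = +10.3416 (running +148.5925)
Area = |Σ|/2 = |148.5925|/2 = 74.2963

Area at t=0.785: 74.2963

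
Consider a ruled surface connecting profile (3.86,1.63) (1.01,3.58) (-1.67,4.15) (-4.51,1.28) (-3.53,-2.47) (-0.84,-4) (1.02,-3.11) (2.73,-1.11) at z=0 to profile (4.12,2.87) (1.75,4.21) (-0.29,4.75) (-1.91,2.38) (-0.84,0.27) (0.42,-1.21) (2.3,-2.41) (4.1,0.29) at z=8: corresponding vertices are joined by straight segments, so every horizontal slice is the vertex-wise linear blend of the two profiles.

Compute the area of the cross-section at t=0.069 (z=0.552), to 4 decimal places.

Area at t=0.069: 43.3276

Cross-section at t=0.069: each vertex is (1-t)·p0[i] + t·p1[i].
  v1: (1-0.069)·(3.86,1.63) + 0.069·(4.12,2.87) = (3.8779,1.7156)
  v2: (1-0.069)·(1.01,3.58) + 0.069·(1.75,4.21) = (1.0611,3.6235)
  v3: (1-0.069)·(-1.67,4.15) + 0.069·(-0.29,4.75) = (-1.5748,4.1914)
  v4: (1-0.069)·(-4.51,1.28) + 0.069·(-1.91,2.38) = (-4.3306,1.3559)
  v5: (1-0.069)·(-3.53,-2.47) + 0.069·(-0.84,0.27) = (-3.3444,-2.2809)
  v6: (1-0.069)·(-0.84,-4) + 0.069·(0.42,-1.21) = (-0.7531,-3.8075)
  v7: (1-0.069)·(1.02,-3.11) + 0.069·(2.3,-2.41) = (1.1083,-3.0617)
  v8: (1-0.069)·(2.73,-1.11) + 0.069·(4.1,0.29) = (2.8245,-1.0134)
Shoelace sum Σ(x_i·y_{i+1} − x_{i+1}·y_i):
  i=1: 3.8779·3.6235 − 1.0611·1.7156 = +12.2313 (running +12.2313)
  i=2: 1.0611·4.1914 − -1.5748·3.6235 = +10.1535 (running +22.3848)
  i=3: -1.5748·1.3559 − -4.3306·4.1914 = +16.0160 (running +38.4008)
  i=4: -4.3306·-2.2809 − -3.3444·1.3559 = +14.4125 (running +52.8133)
  i=5: -3.3444·-3.8075 − -0.7531·-2.2809 = +11.0160 (running +63.8294)
  i=6: -0.7531·-3.0617 − 1.1083·-3.8075 = +6.5256 (running +70.3549)
  i=7: 1.1083·-1.0134 − 2.8245·-3.0617 = +7.5247 (running +77.8796)
  i=8: 2.8245·1.7156 − 3.8779·-1.0134 = +8.7756 (running +86.6552)
Area = |Σ|/2 = |86.6552|/2 = 43.3276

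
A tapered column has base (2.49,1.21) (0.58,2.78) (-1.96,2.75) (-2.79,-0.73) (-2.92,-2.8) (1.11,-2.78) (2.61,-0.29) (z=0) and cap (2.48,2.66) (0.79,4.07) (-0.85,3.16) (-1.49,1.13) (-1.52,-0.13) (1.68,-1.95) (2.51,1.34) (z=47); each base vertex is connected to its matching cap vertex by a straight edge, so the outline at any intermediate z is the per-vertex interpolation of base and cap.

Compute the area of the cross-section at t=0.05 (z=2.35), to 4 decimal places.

Area at t=0.05: 24.5939

Cross-section at t=0.05: each vertex is (1-t)·p0[i] + t·p1[i].
  v1: (1-0.05)·(2.49,1.21) + 0.05·(2.48,2.66) = (2.4895,1.2825)
  v2: (1-0.05)·(0.58,2.78) + 0.05·(0.79,4.07) = (0.5905,2.8445)
  v3: (1-0.05)·(-1.96,2.75) + 0.05·(-0.85,3.16) = (-1.9045,2.7705)
  v4: (1-0.05)·(-2.79,-0.73) + 0.05·(-1.49,1.13) = (-2.7250,-0.6370)
  v5: (1-0.05)·(-2.92,-2.8) + 0.05·(-1.52,-0.13) = (-2.8500,-2.6665)
  v6: (1-0.05)·(1.11,-2.78) + 0.05·(1.68,-1.95) = (1.1385,-2.7385)
  v7: (1-0.05)·(2.61,-0.29) + 0.05·(2.51,1.34) = (2.6050,-0.2085)
Shoelace sum Σ(x_i·y_{i+1} − x_{i+1}·y_i):
  i=1: 2.4895·2.8445 − 0.5905·1.2825 = +6.3241 (running +6.3241)
  i=2: 0.5905·2.7705 − -1.9045·2.8445 = +7.0533 (running +13.3774)
  i=3: -1.9045·-0.6370 − -2.7250·2.7705 = +8.7628 (running +22.1402)
  i=4: -2.7250·-2.6665 − -2.8500·-0.6370 = +5.4508 (running +27.5909)
  i=5: -2.8500·-2.7385 − 1.1385·-2.6665 = +10.8405 (running +38.4315)
  i=6: 1.1385·-0.2085 − 2.6050·-2.7385 = +6.8964 (running +45.3279)
  i=7: 2.6050·1.2825 − 2.4895·-0.2085 = +3.8600 (running +49.1879)
Area = |Σ|/2 = |49.1879|/2 = 24.5939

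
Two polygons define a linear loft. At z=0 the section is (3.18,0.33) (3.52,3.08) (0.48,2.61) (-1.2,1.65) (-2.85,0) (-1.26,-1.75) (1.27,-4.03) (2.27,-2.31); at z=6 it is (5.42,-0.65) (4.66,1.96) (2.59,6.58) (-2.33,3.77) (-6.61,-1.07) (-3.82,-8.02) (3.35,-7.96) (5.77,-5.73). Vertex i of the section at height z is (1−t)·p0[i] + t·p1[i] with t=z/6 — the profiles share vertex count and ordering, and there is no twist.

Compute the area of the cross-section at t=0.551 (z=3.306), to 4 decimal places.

Cross-section at t=0.551: each vertex is (1-t)·p0[i] + t·p1[i].
  v1: (1-0.551)·(3.18,0.33) + 0.551·(5.42,-0.65) = (4.4142,-0.2100)
  v2: (1-0.551)·(3.52,3.08) + 0.551·(4.66,1.96) = (4.1481,2.4629)
  v3: (1-0.551)·(0.48,2.61) + 0.551·(2.59,6.58) = (1.6426,4.7975)
  v4: (1-0.551)·(-1.2,1.65) + 0.551·(-2.33,3.77) = (-1.8226,2.8181)
  v5: (1-0.551)·(-2.85,0) + 0.551·(-6.61,-1.07) = (-4.9218,-0.5896)
  v6: (1-0.551)·(-1.26,-1.75) + 0.551·(-3.82,-8.02) = (-2.6706,-5.2048)
  v7: (1-0.551)·(1.27,-4.03) + 0.551·(3.35,-7.96) = (2.4161,-6.1954)
  v8: (1-0.551)·(2.27,-2.31) + 0.551·(5.77,-5.73) = (4.1985,-4.1944)
Shoelace sum Σ(x_i·y_{i+1} − x_{i+1}·y_i):
  i=1: 4.4142·2.4629 − 4.1481·-0.2100 = +11.7428 (running +11.7428)
  i=2: 4.1481·4.7975 − 1.6426·2.4629 = +15.8550 (running +27.5978)
  i=3: 1.6426·2.8181 − -1.8226·4.7975 = +13.3731 (running +40.9709)
  i=4: -1.8226·-0.5896 − -4.9218·2.8181 = +14.9447 (running +55.9156)
  i=5: -4.9218·-5.2048 − -2.6706·-0.5896 = +24.0421 (running +79.9577)
  i=6: -2.6706·-6.1954 − 2.4161·-5.2048 = +29.1204 (running +109.0781)
  i=7: 2.4161·-4.1944 − 4.1985·-6.1954 = +15.8775 (running +124.9556)
  i=8: 4.1985·-0.2100 − 4.4142·-4.1944 = +17.6336 (running +142.5891)
Area = |Σ|/2 = |142.5891|/2 = 71.2946

Area at t=0.551: 71.2946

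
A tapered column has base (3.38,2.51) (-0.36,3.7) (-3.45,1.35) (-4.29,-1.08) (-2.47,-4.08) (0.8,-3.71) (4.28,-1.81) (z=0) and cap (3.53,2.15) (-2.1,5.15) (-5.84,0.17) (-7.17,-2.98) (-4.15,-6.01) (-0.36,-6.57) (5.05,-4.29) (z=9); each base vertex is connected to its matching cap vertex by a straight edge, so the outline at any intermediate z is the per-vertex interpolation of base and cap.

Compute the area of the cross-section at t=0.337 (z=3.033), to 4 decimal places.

Area at t=0.337: 60.8625

Cross-section at t=0.337: each vertex is (1-t)·p0[i] + t·p1[i].
  v1: (1-0.337)·(3.38,2.51) + 0.337·(3.53,2.15) = (3.4306,2.3887)
  v2: (1-0.337)·(-0.36,3.7) + 0.337·(-2.1,5.15) = (-0.9464,4.1886)
  v3: (1-0.337)·(-3.45,1.35) + 0.337·(-5.84,0.17) = (-4.2554,0.9523)
  v4: (1-0.337)·(-4.29,-1.08) + 0.337·(-7.17,-2.98) = (-5.2606,-1.7203)
  v5: (1-0.337)·(-2.47,-4.08) + 0.337·(-4.15,-6.01) = (-3.0362,-4.7304)
  v6: (1-0.337)·(0.8,-3.71) + 0.337·(-0.36,-6.57) = (0.4091,-4.6738)
  v7: (1-0.337)·(4.28,-1.81) + 0.337·(5.05,-4.29) = (4.5395,-2.6458)
Shoelace sum Σ(x_i·y_{i+1} − x_{i+1}·y_i):
  i=1: 3.4306·4.1886 − -0.9464·2.3887 = +16.6300 (running +16.6300)
  i=2: -0.9464·0.9523 − -4.2554·4.1886 = +16.9232 (running +33.5532)
  i=3: -4.2554·-1.7203 − -5.2606·0.9523 = +12.3305 (running +45.8837)
  i=4: -5.2606·-4.7304 − -3.0362·-1.7203 = +19.6615 (running +65.5452)
  i=5: -3.0362·-4.6738 − 0.4091·-4.7304 = +16.1256 (running +81.6707)
  i=6: 0.4091·-2.6458 − 4.5395·-4.6738 = +20.1344 (running +101.8052)
  i=7: 4.5395·2.3887 − 3.4306·-2.6458 = +19.9198 (running +121.7250)
Area = |Σ|/2 = |121.7250|/2 = 60.8625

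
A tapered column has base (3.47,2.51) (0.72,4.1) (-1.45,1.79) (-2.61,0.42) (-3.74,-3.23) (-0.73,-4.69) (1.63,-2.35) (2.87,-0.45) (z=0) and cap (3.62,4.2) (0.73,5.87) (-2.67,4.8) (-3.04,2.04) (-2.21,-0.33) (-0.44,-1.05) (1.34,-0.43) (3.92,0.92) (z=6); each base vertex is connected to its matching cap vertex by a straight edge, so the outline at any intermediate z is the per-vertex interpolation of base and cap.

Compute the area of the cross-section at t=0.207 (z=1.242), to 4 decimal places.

Area at t=0.207: 36.1051

Cross-section at t=0.207: each vertex is (1-t)·p0[i] + t·p1[i].
  v1: (1-0.207)·(3.47,2.51) + 0.207·(3.62,4.2) = (3.5011,2.8598)
  v2: (1-0.207)·(0.72,4.1) + 0.207·(0.73,5.87) = (0.7221,4.4664)
  v3: (1-0.207)·(-1.45,1.79) + 0.207·(-2.67,4.8) = (-1.7025,2.4131)
  v4: (1-0.207)·(-2.61,0.42) + 0.207·(-3.04,2.04) = (-2.6990,0.7553)
  v5: (1-0.207)·(-3.74,-3.23) + 0.207·(-2.21,-0.33) = (-3.4233,-2.6297)
  v6: (1-0.207)·(-0.73,-4.69) + 0.207·(-0.44,-1.05) = (-0.6700,-3.9365)
  v7: (1-0.207)·(1.63,-2.35) + 0.207·(1.34,-0.43) = (1.5700,-1.9526)
  v8: (1-0.207)·(2.87,-0.45) + 0.207·(3.92,0.92) = (3.0873,-0.1664)
Shoelace sum Σ(x_i·y_{i+1} − x_{i+1}·y_i):
  i=1: 3.5011·4.4664 − 0.7221·2.8598 = +13.5721 (running +13.5721)
  i=2: 0.7221·2.4131 − -1.7025·4.4664 = +9.3466 (running +22.9187)
  i=3: -1.7025·0.7553 − -2.6990·2.4131 = +5.2269 (running +28.1456)
  i=4: -2.6990·-2.6297 − -3.4233·0.7553 = +9.6833 (running +37.8289)
  i=5: -3.4233·-3.9365 − -0.6700·-2.6297 = +11.7140 (running +49.5429)
  i=6: -0.6700·-1.9526 − 1.5700·-3.9365 = +7.4884 (running +57.0313)
  i=7: 1.5700·-0.1664 − 3.0873·-1.9526 = +5.7670 (running +62.7983)
  i=8: 3.0873·2.8598 − 3.5011·-0.1664 = +9.4119 (running +72.2102)
Area = |Σ|/2 = |72.2102|/2 = 36.1051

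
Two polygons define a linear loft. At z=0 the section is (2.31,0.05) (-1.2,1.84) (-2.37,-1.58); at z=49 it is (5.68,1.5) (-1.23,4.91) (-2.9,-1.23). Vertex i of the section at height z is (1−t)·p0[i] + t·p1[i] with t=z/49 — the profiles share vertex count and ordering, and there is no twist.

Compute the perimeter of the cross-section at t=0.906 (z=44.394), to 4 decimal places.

Cross-section at t=0.906: each vertex is (1-t)·p0[i] + t·p1[i].
  v1: (1-0.906)·(2.31,0.05) + 0.906·(5.68,1.5) = (5.3632,1.3637)
  v2: (1-0.906)·(-1.2,1.84) + 0.906·(-1.23,4.91) = (-1.2272,4.6214)
  v3: (1-0.906)·(-2.37,-1.58) + 0.906·(-2.9,-1.23) = (-2.8502,-1.2629)
Perimeter = Σ |v_{i+1} − v_i|:
  edge 1→2: √(-6.5904² + 3.2577²) = 7.3516 (running 7.3516)
  edge 2→3: √(-1.6230² + -5.8843²) = 6.1040 (running 13.4556)
  edge 3→1: √(8.2134² + 2.6266²) = 8.6232 (running 22.0788)
Perimeter = 22.0788

Perimeter at t=0.906: 22.0788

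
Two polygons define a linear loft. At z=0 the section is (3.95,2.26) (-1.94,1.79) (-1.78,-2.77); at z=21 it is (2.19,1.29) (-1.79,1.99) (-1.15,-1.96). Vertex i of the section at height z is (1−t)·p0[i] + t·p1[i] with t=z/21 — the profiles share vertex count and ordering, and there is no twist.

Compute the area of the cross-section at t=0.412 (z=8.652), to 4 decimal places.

Area at t=0.412: 10.9916

Cross-section at t=0.412: each vertex is (1-t)·p0[i] + t·p1[i].
  v1: (1-0.412)·(3.95,2.26) + 0.412·(2.19,1.29) = (3.2249,1.8604)
  v2: (1-0.412)·(-1.94,1.79) + 0.412·(-1.79,1.99) = (-1.8782,1.8724)
  v3: (1-0.412)·(-1.78,-2.77) + 0.412·(-1.15,-1.96) = (-1.5204,-2.4363)
Shoelace sum Σ(x_i·y_{i+1} − x_{i+1}·y_i):
  i=1: 3.2249·1.8724 − -1.8782·1.8604 = +9.5324 (running +9.5324)
  i=2: -1.8782·-2.4363 − -1.5204·1.8724 = +7.4227 (running +16.9551)
  i=3: -1.5204·1.8604 − 3.2249·-2.4363 = +5.0281 (running +21.9832)
Area = |Σ|/2 = |21.9832|/2 = 10.9916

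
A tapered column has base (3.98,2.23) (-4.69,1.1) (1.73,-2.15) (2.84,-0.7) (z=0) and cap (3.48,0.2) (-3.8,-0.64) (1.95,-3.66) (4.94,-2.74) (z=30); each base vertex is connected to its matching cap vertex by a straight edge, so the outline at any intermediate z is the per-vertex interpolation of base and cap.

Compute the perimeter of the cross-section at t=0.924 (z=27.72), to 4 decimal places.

Perimeter at t=0.924: 20.1874

Cross-section at t=0.924: each vertex is (1-t)·p0[i] + t·p1[i].
  v1: (1-0.924)·(3.98,2.23) + 0.924·(3.48,0.2) = (3.5180,0.3543)
  v2: (1-0.924)·(-4.69,1.1) + 0.924·(-3.8,-0.64) = (-3.8676,-0.5078)
  v3: (1-0.924)·(1.73,-2.15) + 0.924·(1.95,-3.66) = (1.9333,-3.5452)
  v4: (1-0.924)·(2.84,-0.7) + 0.924·(4.94,-2.74) = (4.7804,-2.5850)
Perimeter = Σ |v_{i+1} − v_i|:
  edge 1→2: √(-7.3856² + -0.8620²) = 7.4358 (running 7.4358)
  edge 2→3: √(5.8009² + -3.0375²) = 6.5480 (running 13.9838)
  edge 3→4: √(2.8471² + 0.9603²) = 3.0047 (running 16.9885)
  edge 4→1: √(-1.2624² + 2.9392²) = 3.1989 (running 20.1874)
Perimeter = 20.1874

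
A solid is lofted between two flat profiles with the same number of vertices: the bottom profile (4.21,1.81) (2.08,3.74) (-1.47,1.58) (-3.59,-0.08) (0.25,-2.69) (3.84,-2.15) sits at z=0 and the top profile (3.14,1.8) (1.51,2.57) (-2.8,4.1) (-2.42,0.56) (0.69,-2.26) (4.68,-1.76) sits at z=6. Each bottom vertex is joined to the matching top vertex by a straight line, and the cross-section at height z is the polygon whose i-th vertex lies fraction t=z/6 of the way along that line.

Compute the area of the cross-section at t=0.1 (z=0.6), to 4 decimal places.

Cross-section at t=0.1: each vertex is (1-t)·p0[i] + t·p1[i].
  v1: (1-0.1)·(4.21,1.81) + 0.1·(3.14,1.8) = (4.1030,1.8090)
  v2: (1-0.1)·(2.08,3.74) + 0.1·(1.51,2.57) = (2.0230,3.6230)
  v3: (1-0.1)·(-1.47,1.58) + 0.1·(-2.8,4.1) = (-1.6030,1.8320)
  v4: (1-0.1)·(-3.59,-0.08) + 0.1·(-2.42,0.56) = (-3.4730,-0.0160)
  v5: (1-0.1)·(0.25,-2.69) + 0.1·(0.69,-2.26) = (0.2940,-2.6470)
  v6: (1-0.1)·(3.84,-2.15) + 0.1·(4.68,-1.76) = (3.9240,-2.1110)
Shoelace sum Σ(x_i·y_{i+1} − x_{i+1}·y_i):
  i=1: 4.1030·3.6230 − 2.0230·1.8090 = +11.2056 (running +11.2056)
  i=2: 2.0230·1.8320 − -1.6030·3.6230 = +9.5138 (running +20.7194)
  i=3: -1.6030·-0.0160 − -3.4730·1.8320 = +6.3882 (running +27.1076)
  i=4: -3.4730·-2.6470 − 0.2940·-0.0160 = +9.1977 (running +36.3053)
  i=5: 0.2940·-2.1110 − 3.9240·-2.6470 = +9.7662 (running +46.0715)
  i=6: 3.9240·1.8090 − 4.1030·-2.1110 = +15.7599 (running +61.8314)
Area = |Σ|/2 = |61.8314|/2 = 30.9157

Area at t=0.1: 30.9157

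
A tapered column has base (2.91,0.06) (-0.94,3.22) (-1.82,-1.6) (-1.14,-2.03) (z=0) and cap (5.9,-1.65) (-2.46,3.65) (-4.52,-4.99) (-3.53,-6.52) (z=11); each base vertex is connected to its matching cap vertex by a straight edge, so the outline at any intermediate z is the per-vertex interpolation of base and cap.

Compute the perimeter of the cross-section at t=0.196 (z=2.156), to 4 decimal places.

Cross-section at t=0.196: each vertex is (1-t)·p0[i] + t·p1[i].
  v1: (1-0.196)·(2.91,0.06) + 0.196·(5.9,-1.65) = (3.4960,-0.2752)
  v2: (1-0.196)·(-0.94,3.22) + 0.196·(-2.46,3.65) = (-1.2379,3.3043)
  v3: (1-0.196)·(-1.82,-1.6) + 0.196·(-4.52,-4.99) = (-2.3492,-2.2644)
  v4: (1-0.196)·(-1.14,-2.03) + 0.196·(-3.53,-6.52) = (-1.6084,-2.9100)
Perimeter = Σ |v_{i+1} − v_i|:
  edge 1→2: √(-4.7340² + 3.5794²) = 5.9349 (running 5.9349)
  edge 2→3: √(-1.1113² + -5.5687²) = 5.6785 (running 11.6134)
  edge 3→4: √(0.7408² + -0.6456²) = 0.9826 (running 12.5960)
  edge 4→1: √(5.1045² + 2.6349²) = 5.7444 (running 18.3404)
Perimeter = 18.3404

Perimeter at t=0.196: 18.3404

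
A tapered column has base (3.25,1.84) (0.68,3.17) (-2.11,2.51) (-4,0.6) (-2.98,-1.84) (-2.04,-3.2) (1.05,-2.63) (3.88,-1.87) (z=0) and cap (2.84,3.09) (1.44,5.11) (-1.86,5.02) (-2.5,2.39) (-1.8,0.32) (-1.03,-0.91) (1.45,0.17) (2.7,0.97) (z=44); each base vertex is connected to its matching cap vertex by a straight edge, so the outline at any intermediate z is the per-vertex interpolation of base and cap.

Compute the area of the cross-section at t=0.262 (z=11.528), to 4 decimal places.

Cross-section at t=0.262: each vertex is (1-t)·p0[i] + t·p1[i].
  v1: (1-0.262)·(3.25,1.84) + 0.262·(2.84,3.09) = (3.1426,2.1675)
  v2: (1-0.262)·(0.68,3.17) + 0.262·(1.44,5.11) = (0.8791,3.6783)
  v3: (1-0.262)·(-2.11,2.51) + 0.262·(-1.86,5.02) = (-2.0445,3.1676)
  v4: (1-0.262)·(-4,0.6) + 0.262·(-2.5,2.39) = (-3.6070,1.0690)
  v5: (1-0.262)·(-2.98,-1.84) + 0.262·(-1.8,0.32) = (-2.6708,-1.2741)
  v6: (1-0.262)·(-2.04,-3.2) + 0.262·(-1.03,-0.91) = (-1.7754,-2.6000)
  v7: (1-0.262)·(1.05,-2.63) + 0.262·(1.45,0.17) = (1.1548,-1.8964)
  v8: (1-0.262)·(3.88,-1.87) + 0.262·(2.7,0.97) = (3.5708,-1.1259)
Shoelace sum Σ(x_i·y_{i+1} − x_{i+1}·y_i):
  i=1: 3.1426·3.6783 − 0.8791·2.1675 = +9.6538 (running +9.6538)
  i=2: 0.8791·3.1676 − -2.0445·3.6783 = +10.3050 (running +19.9588)
  i=3: -2.0445·1.0690 − -3.6070·3.1676 = +9.2401 (running +29.1988)
  i=4: -3.6070·-1.2741 − -2.6708·1.0690 = +7.4507 (running +36.6495)
  i=5: -2.6708·-2.6000 − -1.7754·-1.2741 = +4.6823 (running +41.3318)
  i=6: -1.7754·-1.8964 − 1.1548·-2.6000 = +6.3693 (running +47.7011)
  i=7: 1.1548·-1.1259 − 3.5708·-1.8964 = +5.4715 (running +53.1726)
  i=8: 3.5708·2.1675 − 3.1426·-1.1259 = +11.2781 (running +64.4507)
Area = |Σ|/2 = |64.4507|/2 = 32.2254

Area at t=0.262: 32.2254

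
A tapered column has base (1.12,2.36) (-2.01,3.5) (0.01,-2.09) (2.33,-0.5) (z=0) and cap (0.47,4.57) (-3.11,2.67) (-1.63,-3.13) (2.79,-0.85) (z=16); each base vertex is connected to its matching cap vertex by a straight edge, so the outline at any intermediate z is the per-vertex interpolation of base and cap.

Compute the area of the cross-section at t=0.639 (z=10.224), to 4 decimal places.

Area at t=0.639: 20.6341

Cross-section at t=0.639: each vertex is (1-t)·p0[i] + t·p1[i].
  v1: (1-0.639)·(1.12,2.36) + 0.639·(0.47,4.57) = (0.7046,3.7722)
  v2: (1-0.639)·(-2.01,3.5) + 0.639·(-3.11,2.67) = (-2.7129,2.9696)
  v3: (1-0.639)·(0.01,-2.09) + 0.639·(-1.63,-3.13) = (-1.0380,-2.7546)
  v4: (1-0.639)·(2.33,-0.5) + 0.639·(2.79,-0.85) = (2.6239,-0.7237)
Shoelace sum Σ(x_i·y_{i+1} − x_{i+1}·y_i):
  i=1: 0.7046·2.9696 − -2.7129·3.7722 = +12.3261 (running +12.3261)
  i=2: -2.7129·-2.7546 − -1.0380·2.9696 = +10.5552 (running +22.8813)
  i=3: -1.0380·-0.7237 − 2.6239·-2.7546 = +7.9789 (running +30.8602)
  i=4: 2.6239·3.7722 − 0.7046·-0.7237 = +10.4079 (running +41.2682)
Area = |Σ|/2 = |41.2682|/2 = 20.6341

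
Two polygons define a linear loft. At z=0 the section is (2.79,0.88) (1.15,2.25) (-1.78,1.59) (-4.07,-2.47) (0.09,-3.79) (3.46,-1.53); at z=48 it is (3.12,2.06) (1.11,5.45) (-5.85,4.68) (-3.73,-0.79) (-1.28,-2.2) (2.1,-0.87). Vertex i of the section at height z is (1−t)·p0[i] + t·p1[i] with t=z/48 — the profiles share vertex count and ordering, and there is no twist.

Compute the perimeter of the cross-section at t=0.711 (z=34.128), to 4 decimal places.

Perimeter at t=0.711: 24.1852

Cross-section at t=0.711: each vertex is (1-t)·p0[i] + t·p1[i].
  v1: (1-0.711)·(2.79,0.88) + 0.711·(3.12,2.06) = (3.0246,1.7190)
  v2: (1-0.711)·(1.15,2.25) + 0.711·(1.11,5.45) = (1.1216,4.5252)
  v3: (1-0.711)·(-1.78,1.59) + 0.711·(-5.85,4.68) = (-4.6738,3.7870)
  v4: (1-0.711)·(-4.07,-2.47) + 0.711·(-3.73,-0.79) = (-3.8283,-1.2755)
  v5: (1-0.711)·(0.09,-3.79) + 0.711·(-1.28,-2.2) = (-0.8841,-2.6595)
  v6: (1-0.711)·(3.46,-1.53) + 0.711·(2.1,-0.87) = (2.4930,-1.0607)
Perimeter = Σ |v_{i+1} − v_i|:
  edge 1→2: √(-1.9031² + 2.8062²) = 3.3907 (running 3.3907)
  edge 2→3: √(-5.7953² + -0.7382²) = 5.8422 (running 9.2328)
  edge 3→4: √(0.8455² + -5.0625²) = 5.1326 (running 14.3654)
  edge 4→5: √(2.9442² + -1.3840²) = 3.2533 (running 17.6187)
  edge 5→6: √(3.3771² + 1.5988²) = 3.7364 (running 21.3551)
  edge 6→1: √(0.5316² + 2.7797²) = 2.8301 (running 24.1852)
Perimeter = 24.1852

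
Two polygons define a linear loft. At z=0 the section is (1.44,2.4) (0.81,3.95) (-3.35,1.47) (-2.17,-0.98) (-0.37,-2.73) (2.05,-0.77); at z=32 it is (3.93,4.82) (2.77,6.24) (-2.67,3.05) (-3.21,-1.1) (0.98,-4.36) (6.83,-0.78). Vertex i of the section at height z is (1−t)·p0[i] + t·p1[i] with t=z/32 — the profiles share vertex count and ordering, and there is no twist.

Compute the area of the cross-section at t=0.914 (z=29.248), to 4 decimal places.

Area at t=0.914: 59.8077

Cross-section at t=0.914: each vertex is (1-t)·p0[i] + t·p1[i].
  v1: (1-0.914)·(1.44,2.4) + 0.914·(3.93,4.82) = (3.7159,4.6119)
  v2: (1-0.914)·(0.81,3.95) + 0.914·(2.77,6.24) = (2.6014,6.0431)
  v3: (1-0.914)·(-3.35,1.47) + 0.914·(-2.67,3.05) = (-2.7285,2.9141)
  v4: (1-0.914)·(-2.17,-0.98) + 0.914·(-3.21,-1.1) = (-3.1206,-1.0897)
  v5: (1-0.914)·(-0.37,-2.73) + 0.914·(0.98,-4.36) = (0.8639,-4.2198)
  v6: (1-0.914)·(2.05,-0.77) + 0.914·(6.83,-0.78) = (6.4189,-0.7791)
Shoelace sum Σ(x_i·y_{i+1} − x_{i+1}·y_i):
  i=1: 3.7159·6.0431 − 2.6014·4.6119 = +10.4576 (running +10.4576)
  i=2: 2.6014·2.9141 − -2.7285·6.0431 = +24.0693 (running +34.5269)
  i=3: -2.7285·-1.0897 − -3.1206·2.9141 = +12.0669 (running +46.5938)
  i=4: -3.1206·-4.2198 − 0.8639·-1.0897 = +14.1096 (running +60.7033)
  i=5: 0.8639·-0.7791 − 6.4189·-4.2198 = +26.4136 (running +87.1169)
  i=6: 6.4189·4.6119 − 3.7159·-0.7791 = +32.4985 (running +119.6154)
Area = |Σ|/2 = |119.6154|/2 = 59.8077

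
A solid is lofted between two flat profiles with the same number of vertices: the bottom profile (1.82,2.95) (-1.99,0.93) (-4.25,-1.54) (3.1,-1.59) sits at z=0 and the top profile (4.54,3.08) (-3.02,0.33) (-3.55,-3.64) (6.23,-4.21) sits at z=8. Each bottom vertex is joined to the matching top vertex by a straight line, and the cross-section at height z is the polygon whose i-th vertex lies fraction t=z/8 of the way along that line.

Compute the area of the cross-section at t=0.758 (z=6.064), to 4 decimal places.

Cross-section at t=0.758: each vertex is (1-t)·p0[i] + t·p1[i].
  v1: (1-0.758)·(1.82,2.95) + 0.758·(4.54,3.08) = (3.8818,3.0485)
  v2: (1-0.758)·(-1.99,0.93) + 0.758·(-3.02,0.33) = (-2.7707,0.4752)
  v3: (1-0.758)·(-4.25,-1.54) + 0.758·(-3.55,-3.64) = (-3.7194,-3.1318)
  v4: (1-0.758)·(3.1,-1.59) + 0.758·(6.23,-4.21) = (5.4725,-3.5760)
Shoelace sum Σ(x_i·y_{i+1} − x_{i+1}·y_i):
  i=1: 3.8818·0.4752 − -2.7707·3.0485 = +10.2913 (running +10.2913)
  i=2: -2.7707·-3.1318 − -3.7194·0.4752 = +10.4449 (running +20.7362)
  i=3: -3.7194·-3.5760 − 5.4725·-3.1318 = +30.4393 (running +51.1755)
  i=4: 5.4725·3.0485 − 3.8818·-3.5760 = +30.5643 (running +81.7398)
Area = |Σ|/2 = |81.7398|/2 = 40.8699

Area at t=0.758: 40.8699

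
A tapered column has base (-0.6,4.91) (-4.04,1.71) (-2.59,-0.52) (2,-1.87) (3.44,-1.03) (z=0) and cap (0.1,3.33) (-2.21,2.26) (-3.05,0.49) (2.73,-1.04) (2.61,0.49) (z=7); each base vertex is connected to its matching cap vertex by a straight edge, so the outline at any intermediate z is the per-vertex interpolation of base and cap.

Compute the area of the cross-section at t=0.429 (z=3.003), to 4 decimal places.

Cross-section at t=0.429: each vertex is (1-t)·p0[i] + t·p1[i].
  v1: (1-0.429)·(-0.6,4.91) + 0.429·(0.1,3.33) = (-0.2997,4.2322)
  v2: (1-0.429)·(-4.04,1.71) + 0.429·(-2.21,2.26) = (-3.2549,1.9459)
  v3: (1-0.429)·(-2.59,-0.52) + 0.429·(-3.05,0.49) = (-2.7873,-0.0867)
  v4: (1-0.429)·(2,-1.87) + 0.429·(2.73,-1.04) = (2.3132,-1.5139)
  v5: (1-0.429)·(3.44,-1.03) + 0.429·(2.61,0.49) = (3.0839,-0.3779)
Shoelace sum Σ(x_i·y_{i+1} − x_{i+1}·y_i):
  i=1: -0.2997·1.9459 − -3.2549·4.2322 = +13.1922 (running +13.1922)
  i=2: -3.2549·-0.0867 − -2.7873·1.9459 = +5.7063 (running +18.8985)
  i=3: -2.7873·-1.5139 − 2.3132·-0.0867 = +4.4204 (running +23.3189)
  i=4: 2.3132·-0.3779 − 3.0839·-1.5139 = +3.7947 (running +27.1136)
  i=5: 3.0839·4.2322 − -0.2997·-0.3779 = +12.9385 (running +40.0521)
Area = |Σ|/2 = |40.0521|/2 = 20.0260

Area at t=0.429: 20.0260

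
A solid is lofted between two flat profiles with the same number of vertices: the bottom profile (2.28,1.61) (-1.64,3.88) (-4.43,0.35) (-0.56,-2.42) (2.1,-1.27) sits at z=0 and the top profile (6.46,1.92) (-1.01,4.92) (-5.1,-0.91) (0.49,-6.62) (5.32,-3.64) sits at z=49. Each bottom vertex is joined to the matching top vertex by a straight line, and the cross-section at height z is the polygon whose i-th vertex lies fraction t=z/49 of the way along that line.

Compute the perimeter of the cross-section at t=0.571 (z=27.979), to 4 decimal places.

Cross-section at t=0.571: each vertex is (1-t)·p0[i] + t·p1[i].
  v1: (1-0.571)·(2.28,1.61) + 0.571·(6.46,1.92) = (4.6668,1.7870)
  v2: (1-0.571)·(-1.64,3.88) + 0.571·(-1.01,4.92) = (-1.2803,4.4738)
  v3: (1-0.571)·(-4.43,0.35) + 0.571·(-5.1,-0.91) = (-4.8126,-0.3695)
  v4: (1-0.571)·(-0.56,-2.42) + 0.571·(0.49,-6.62) = (0.0395,-4.8182)
  v5: (1-0.571)·(2.1,-1.27) + 0.571·(5.32,-3.64) = (3.9386,-2.6233)
Perimeter = Σ |v_{i+1} − v_i|:
  edge 1→2: √(-5.9470² + 2.6868²) = 6.5258 (running 6.5258)
  edge 2→3: √(-3.5323² + -4.8433²) = 5.9946 (running 12.5204)
  edge 3→4: √(4.8521² + -4.4487²) = 6.5829 (running 19.1033)
  edge 4→5: √(3.8991² + 2.1949²) = 4.4744 (running 23.5777)
  edge 5→1: √(0.7282² + 4.4103²) = 4.4700 (running 28.0477)
Perimeter = 28.0477

Perimeter at t=0.571: 28.0477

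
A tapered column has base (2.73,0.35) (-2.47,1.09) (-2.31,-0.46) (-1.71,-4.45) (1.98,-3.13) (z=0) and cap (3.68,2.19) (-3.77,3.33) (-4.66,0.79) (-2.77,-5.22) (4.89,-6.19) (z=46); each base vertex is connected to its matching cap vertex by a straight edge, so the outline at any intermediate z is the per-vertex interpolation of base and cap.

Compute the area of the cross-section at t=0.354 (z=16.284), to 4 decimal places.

Area at t=0.354: 34.2056

Cross-section at t=0.354: each vertex is (1-t)·p0[i] + t·p1[i].
  v1: (1-0.354)·(2.73,0.35) + 0.354·(3.68,2.19) = (3.0663,1.0014)
  v2: (1-0.354)·(-2.47,1.09) + 0.354·(-3.77,3.33) = (-2.9302,1.8830)
  v3: (1-0.354)·(-2.31,-0.46) + 0.354·(-4.66,0.79) = (-3.1419,-0.0175)
  v4: (1-0.354)·(-1.71,-4.45) + 0.354·(-2.77,-5.22) = (-2.0852,-4.7226)
  v5: (1-0.354)·(1.98,-3.13) + 0.354·(4.89,-6.19) = (3.0101,-4.2132)
Shoelace sum Σ(x_i·y_{i+1} − x_{i+1}·y_i):
  i=1: 3.0663·1.8830 − -2.9302·1.0014 = +8.7079 (running +8.7079)
  i=2: -2.9302·-0.0175 − -3.1419·1.8830 = +5.9674 (running +14.6753)
  i=3: -3.1419·-4.7226 − -2.0852·-0.0175 = +14.8014 (running +29.4766)
  i=4: -2.0852·-4.2132 − 3.0101·-4.7226 = +23.0012 (running +52.4779)
  i=5: 3.0101·1.0014 − 3.0663·-4.2132 = +15.9333 (running +68.4112)
Area = |Σ|/2 = |68.4112|/2 = 34.2056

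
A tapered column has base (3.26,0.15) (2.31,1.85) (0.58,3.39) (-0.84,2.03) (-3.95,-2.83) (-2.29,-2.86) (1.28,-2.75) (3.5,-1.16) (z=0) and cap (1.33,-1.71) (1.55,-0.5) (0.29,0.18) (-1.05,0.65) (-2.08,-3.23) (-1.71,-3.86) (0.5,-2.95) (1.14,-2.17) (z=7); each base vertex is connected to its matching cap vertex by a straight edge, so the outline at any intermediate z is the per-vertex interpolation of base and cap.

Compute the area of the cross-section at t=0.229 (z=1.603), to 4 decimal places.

Cross-section at t=0.229: each vertex is (1-t)·p0[i] + t·p1[i].
  v1: (1-0.229)·(3.26,0.15) + 0.229·(1.33,-1.71) = (2.8180,-0.2759)
  v2: (1-0.229)·(2.31,1.85) + 0.229·(1.55,-0.5) = (2.1360,1.3118)
  v3: (1-0.229)·(0.58,3.39) + 0.229·(0.29,0.18) = (0.5136,2.6549)
  v4: (1-0.229)·(-0.84,2.03) + 0.229·(-1.05,0.65) = (-0.8881,1.7140)
  v5: (1-0.229)·(-3.95,-2.83) + 0.229·(-2.08,-3.23) = (-3.5218,-2.9216)
  v6: (1-0.229)·(-2.29,-2.86) + 0.229·(-1.71,-3.86) = (-2.1572,-3.0890)
  v7: (1-0.229)·(1.28,-2.75) + 0.229·(0.5,-2.95) = (1.1014,-2.7958)
  v8: (1-0.229)·(3.5,-1.16) + 0.229·(1.14,-2.17) = (2.9596,-1.3913)
Shoelace sum Σ(x_i·y_{i+1} − x_{i+1}·y_i):
  i=1: 2.8180·1.3118 − 2.1360·-0.2759 = +4.2862 (running +4.2862)
  i=2: 2.1360·2.6549 − 0.5136·1.3118 = +4.9970 (running +9.2833)
  i=3: 0.5136·1.7140 − -0.8881·2.6549 = +3.2381 (running +12.5213)
  i=4: -0.8881·-2.9216 − -3.5218·1.7140 = +8.6309 (running +21.1522)
  i=5: -3.5218·-3.0890 − -2.1572·-2.9216 = +4.5763 (running +25.7286)
  i=6: -2.1572·-2.7958 − 1.1014·-3.0890 = +9.4332 (running +35.1618)
  i=7: 1.1014·-1.3913 − 2.9596·-2.7958 = +6.7420 (running +41.9038)
  i=8: 2.9596·-0.2759 − 2.8180·-1.3913 = +3.1040 (running +45.0078)
Area = |Σ|/2 = |45.0078|/2 = 22.5039

Area at t=0.229: 22.5039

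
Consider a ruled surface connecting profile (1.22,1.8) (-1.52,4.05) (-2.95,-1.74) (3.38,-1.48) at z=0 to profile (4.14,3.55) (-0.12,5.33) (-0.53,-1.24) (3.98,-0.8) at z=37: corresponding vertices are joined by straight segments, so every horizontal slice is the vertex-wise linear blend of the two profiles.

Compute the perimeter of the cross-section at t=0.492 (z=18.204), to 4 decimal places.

Perimeter at t=0.492: 19.6592

Cross-section at t=0.492: each vertex is (1-t)·p0[i] + t·p1[i].
  v1: (1-0.492)·(1.22,1.8) + 0.492·(4.14,3.55) = (2.6566,2.6610)
  v2: (1-0.492)·(-1.52,4.05) + 0.492·(-0.12,5.33) = (-0.8312,4.6798)
  v3: (1-0.492)·(-2.95,-1.74) + 0.492·(-0.53,-1.24) = (-1.7594,-1.4940)
  v4: (1-0.492)·(3.38,-1.48) + 0.492·(3.98,-0.8) = (3.6752,-1.1454)
Perimeter = Σ |v_{i+1} − v_i|:
  edge 1→2: √(-3.4878² + 2.0188²) = 4.0299 (running 4.0299)
  edge 2→3: √(-0.9282² + -6.1738²) = 6.2431 (running 10.2731)
  edge 3→4: √(5.4346² + 0.3486²) = 5.4457 (running 15.7188)
  edge 4→1: √(-1.0186² + 3.8064²) = 3.9404 (running 19.6592)
Perimeter = 19.6592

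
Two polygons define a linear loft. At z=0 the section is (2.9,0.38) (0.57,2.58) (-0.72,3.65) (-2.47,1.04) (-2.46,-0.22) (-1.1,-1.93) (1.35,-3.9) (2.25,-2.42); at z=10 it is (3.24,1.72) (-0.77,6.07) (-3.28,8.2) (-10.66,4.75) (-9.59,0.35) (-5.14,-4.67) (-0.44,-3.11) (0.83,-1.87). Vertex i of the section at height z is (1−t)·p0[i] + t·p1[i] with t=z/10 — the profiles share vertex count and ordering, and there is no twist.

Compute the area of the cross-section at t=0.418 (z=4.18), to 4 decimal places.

Cross-section at t=0.418: each vertex is (1-t)·p0[i] + t·p1[i].
  v1: (1-0.418)·(2.9,0.38) + 0.418·(3.24,1.72) = (3.0421,0.9401)
  v2: (1-0.418)·(0.57,2.58) + 0.418·(-0.77,6.07) = (0.0099,4.0388)
  v3: (1-0.418)·(-0.72,3.65) + 0.418·(-3.28,8.2) = (-1.7901,5.5519)
  v4: (1-0.418)·(-2.47,1.04) + 0.418·(-10.66,4.75) = (-5.8934,2.5908)
  v5: (1-0.418)·(-2.46,-0.22) + 0.418·(-9.59,0.35) = (-5.4403,0.0183)
  v6: (1-0.418)·(-1.1,-1.93) + 0.418·(-5.14,-4.67) = (-2.7887,-3.0753)
  v7: (1-0.418)·(1.35,-3.9) + 0.418·(-0.44,-3.11) = (0.6018,-3.5698)
  v8: (1-0.418)·(2.25,-2.42) + 0.418·(0.83,-1.87) = (1.6564,-2.1901)
Shoelace sum Σ(x_i·y_{i+1} − x_{i+1}·y_i):
  i=1: 3.0421·4.0388 − 0.0099·0.9401 = +12.2773 (running +12.2773)
  i=2: 0.0099·5.5519 − -1.7901·4.0388 = +7.2847 (running +19.5620)
  i=3: -1.7901·2.5908 − -5.8934·5.5519 = +28.0820 (running +47.6439)
  i=4: -5.8934·0.0183 − -5.4403·2.5908 = +13.9871 (running +61.6310)
  i=5: -5.4403·-3.0753 − -2.7887·0.0183 = +16.7817 (running +78.4127)
  i=6: -2.7887·-3.5698 − 0.6018·-3.0753 = +11.8058 (running +90.2185)
  i=7: 0.6018·-2.1901 − 1.6564·-3.5698 = +4.5952 (running +94.8137)
  i=8: 1.6564·0.9401 − 3.0421·-2.1901 = +8.2198 (running +103.0335)
Area = |Σ|/2 = |103.0335|/2 = 51.5167

Area at t=0.418: 51.5167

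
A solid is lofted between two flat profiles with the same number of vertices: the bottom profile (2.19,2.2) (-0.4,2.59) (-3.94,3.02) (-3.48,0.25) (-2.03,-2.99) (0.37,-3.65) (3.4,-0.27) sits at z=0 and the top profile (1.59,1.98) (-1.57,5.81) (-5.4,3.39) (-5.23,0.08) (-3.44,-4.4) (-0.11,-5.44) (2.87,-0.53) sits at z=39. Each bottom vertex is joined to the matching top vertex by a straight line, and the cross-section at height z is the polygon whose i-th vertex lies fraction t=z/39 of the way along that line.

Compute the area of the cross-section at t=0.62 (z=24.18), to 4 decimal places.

Area at t=0.62: 48.6159

Cross-section at t=0.62: each vertex is (1-t)·p0[i] + t·p1[i].
  v1: (1-0.62)·(2.19,2.2) + 0.62·(1.59,1.98) = (1.8180,2.0636)
  v2: (1-0.62)·(-0.4,2.59) + 0.62·(-1.57,5.81) = (-1.1254,4.5864)
  v3: (1-0.62)·(-3.94,3.02) + 0.62·(-5.4,3.39) = (-4.8452,3.2494)
  v4: (1-0.62)·(-3.48,0.25) + 0.62·(-5.23,0.08) = (-4.5650,0.1446)
  v5: (1-0.62)·(-2.03,-2.99) + 0.62·(-3.44,-4.4) = (-2.9042,-3.8642)
  v6: (1-0.62)·(0.37,-3.65) + 0.62·(-0.11,-5.44) = (0.0724,-4.7598)
  v7: (1-0.62)·(3.4,-0.27) + 0.62·(2.87,-0.53) = (3.0714,-0.4312)
Shoelace sum Σ(x_i·y_{i+1} − x_{i+1}·y_i):
  i=1: 1.8180·4.5864 − -1.1254·2.0636 = +10.6605 (running +10.6605)
  i=2: -1.1254·3.2494 − -4.8452·4.5864 = +18.5652 (running +29.2256)
  i=3: -4.8452·0.1446 − -4.5650·3.2494 = +14.1329 (running +43.3585)
  i=4: -4.5650·-3.8642 − -2.9042·0.1446 = +18.0600 (running +61.4185)
  i=5: -2.9042·-4.7598 − 0.0724·-3.8642 = +14.1032 (running +75.5217)
  i=6: 0.0724·-0.4312 − 3.0714·-4.7598 = +14.5880 (running +90.1097)
  i=7: 3.0714·2.0636 − 1.8180·-0.4312 = +7.1221 (running +97.2318)
Area = |Σ|/2 = |97.2318|/2 = 48.6159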